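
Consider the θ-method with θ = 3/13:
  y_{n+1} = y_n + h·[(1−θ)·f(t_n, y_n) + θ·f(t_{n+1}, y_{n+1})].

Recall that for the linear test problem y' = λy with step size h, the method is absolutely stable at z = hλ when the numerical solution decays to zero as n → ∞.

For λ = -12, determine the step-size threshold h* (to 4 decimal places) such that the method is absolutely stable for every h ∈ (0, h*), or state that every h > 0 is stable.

With y'=λy (z=hλ):
  y_{n+1} = y_n + z·[10/13·y_n + 3/13·y_{n+1}] ⇒ (1 − 3/13z)y_{n+1} = (1 + 10/13z)y_n
  ⇒ R(z) = (1 + 10/13z)/(1 − 3/13z).

Solve |R(x)|<1 on ℝ⁻.
x=-1.3: |R|=0.0000
R=−1: 1+10/13x = −1+3/13x ⇒ -7/13x=2 ⇒ x=2/(-7/13)=-3.7143
Confirm numerically:
  x=-3.215: |R|=0.84566 <1
  x=-2.336: |R|=0.51779 <1
  x=-1.789: |R|=0.26624 <1
  x=-4.300: |R|=1.15830 >1
  x=-4.130: |R|=1.11461 >1
Stable set (-3.7143, 0).

(-3.7143,0); λ=-12 ⇒ h* = (26/7)/12 = 0.3095.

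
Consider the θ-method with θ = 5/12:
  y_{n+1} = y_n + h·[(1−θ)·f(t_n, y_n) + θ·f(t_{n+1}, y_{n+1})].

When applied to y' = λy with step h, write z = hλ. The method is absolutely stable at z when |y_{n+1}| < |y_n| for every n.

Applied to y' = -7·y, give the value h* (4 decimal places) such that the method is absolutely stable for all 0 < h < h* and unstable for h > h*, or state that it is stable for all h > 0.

Set f=λy, z=hλ:
  y_{n+1} = y_n + z·[7/12·y_n + 5/12·y_{n+1}] ⇒ (1 − 5/12z)y_{n+1} = (1 + 7/12z)y_n
  Hence R(z) = (1 + 7/12z)/(1 − 5/12z).

Solve |R(x)|<1 on ℝ⁻.
x=-1.76: |R|=0.0154
R=−1: 1+7/12x = −1+5/12x ⇒ -1/6x=2 ⇒ x=2/(-1/6)=-12.0000
Confirm numerically:
  x=-10.713: |R|=0.96074 <1
  x=-10.627: |R|=0.95784 <1
  x=-7.785: |R|=0.83446 <1
  x=-12.526: |R|=1.01410 >1
  x=-12.387: |R|=1.01047 >1
  x=-12.106: |R|=1.00292 >1
Interval (-12.0000, 0).

(-12.0000,0); λ=-7 ⇒ h* = (12)/7 = 1.7143.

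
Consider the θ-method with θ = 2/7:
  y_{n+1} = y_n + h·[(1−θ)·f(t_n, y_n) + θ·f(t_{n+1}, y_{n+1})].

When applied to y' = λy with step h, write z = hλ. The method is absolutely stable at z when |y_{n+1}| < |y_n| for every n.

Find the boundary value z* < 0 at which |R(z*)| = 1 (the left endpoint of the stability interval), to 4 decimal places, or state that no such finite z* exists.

z* = -4.6667.

Test eqn y'=λy, z=hλ:
  y_{n+1} = y_n + z·[5/7·y_n + 2/7·y_{n+1}] ⇒ (1 − 2/7z)y_{n+1} = (1 + 5/7z)y_n
  so R(z) = (1 + 5/7z)/(1 − 2/7z).

Find x<0 with |R(x)|<1.
x=-0.61: |R|=0.4805
R=−1: 1+5/7x = −1+2/7x ⇒ -3/7x=2 ⇒ x=2/(-3/7)=-4.6667
Confirm numerically:
  x=-4.432: |R|=0.95562 <1
  x=-4.417: |R|=0.95270 <1
  x=-3.210: |R|=0.67437 <1
  x=-3.156: |R|=0.65956 <1
  x=-4.992: |R|=1.05747 >1
  x=-4.980: |R|=1.05542 >1
  x=-4.840: |R|=1.03118 >1
Stable set (-4.6667, 0).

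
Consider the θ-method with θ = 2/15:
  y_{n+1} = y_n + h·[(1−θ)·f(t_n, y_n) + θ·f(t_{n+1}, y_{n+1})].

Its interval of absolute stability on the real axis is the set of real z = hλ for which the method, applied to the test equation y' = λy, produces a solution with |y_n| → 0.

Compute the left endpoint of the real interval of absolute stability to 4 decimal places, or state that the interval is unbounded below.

On y'=λy, z=hλ:
  y_{n+1} = y_n + z·[13/15·y_n + 2/15·y_{n+1}] ⇒ (1 − 2/15z)y_{n+1} = (1 + 13/15z)y_n
  so R(z) = (1 + 13/15z)/(1 − 2/15z).

Need |R(x)|<1, x<0.
x=-0.39: |R|=0.6293
R=−1: 1+13/15x = −1+2/15x ⇒ -11/15x=2 ⇒ x=2/(-11/15)=-2.7273
Confirm numerically:
  x=-2.383: |R|=0.80841 <1
  x=-2.117: |R|=0.65098 <1
  x=-1.599: |R|=0.31800 <1
  x=-3.108: |R|=1.19740 >1
  x=-2.946: |R|=1.11516 >1
So |R|<1 on (-2.7273, 0).

z* = -2.7273.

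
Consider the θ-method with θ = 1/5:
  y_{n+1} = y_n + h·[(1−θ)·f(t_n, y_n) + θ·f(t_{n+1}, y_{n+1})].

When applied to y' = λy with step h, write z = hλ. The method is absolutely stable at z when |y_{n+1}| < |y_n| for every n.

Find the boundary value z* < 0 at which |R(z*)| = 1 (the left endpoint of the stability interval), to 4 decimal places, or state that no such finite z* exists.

Test eqn y'=λy, z=hλ:
  y_{n+1} = y_n + z·[4/5·y_n + 1/5·y_{n+1}] ⇒ (1 − 1/5z)y_{n+1} = (1 + 4/5z)y_n
  ⇒ R(z) = (1 + 4/5z)/(1 − 1/5z).

Find x<0 with |R(x)|<1.
x=-1.55: |R|=0.1832
R=−1: 1+4/5x = −1+1/5x ⇒ -3/5x=2 ⇒ x=2/(-3/5)=-3.3333
Confirm numerically:
  x=-3.128: |R|=0.92421 <1
  x=-2.730: |R|=0.76585 <1
  x=-1.866: |R|=0.35887 <1
  x=-1.610: |R|=0.21785 <1
  x=-3.631: |R|=1.10346 >1
  x=-3.616: |R|=1.09842 >1
Stable set (-3.3333, 0).

z* = -3.3333.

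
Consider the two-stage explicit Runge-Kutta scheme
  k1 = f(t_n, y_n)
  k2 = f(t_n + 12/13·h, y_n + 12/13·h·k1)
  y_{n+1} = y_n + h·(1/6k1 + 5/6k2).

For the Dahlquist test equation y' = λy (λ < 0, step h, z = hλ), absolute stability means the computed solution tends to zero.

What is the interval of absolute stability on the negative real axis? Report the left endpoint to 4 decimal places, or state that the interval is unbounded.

Set f=λy, z=hλ:
  k1=λy_n ⇒ h·k1=z·y_n;  k2=λ(1+12/13z)y_n ⇒ h·k2=z(1+12/13z)y_n
  y_{n+1}/y_n = 1 + 1/6z + 5/6z(1+12/13z) = 1 + z + 10/13z²
  ⇒ R(z) = 1 + z + 10/13z².

Solve |R(x)|<1 on ℝ⁻.
x=-0.77: |R|=0.6861
R=1: x+10/13x²=0 ⇒ x=−13/10=-1.3000; min R=1−1/(4·10/13)=0.6750>−1
Confirm numerically:
  x=-1.057: |R|=0.80242 <1
  x=-0.865: |R|=0.71056 <1
  x=-0.739: |R|=0.68109 <1
  x=-0.668: |R|=0.67525 <1
  x=-1.821: |R|=1.72980 >1
  x=-1.413: |R|=1.12282 >1
Stable set (-1.3000, 0).

z∈(-1.3000,0).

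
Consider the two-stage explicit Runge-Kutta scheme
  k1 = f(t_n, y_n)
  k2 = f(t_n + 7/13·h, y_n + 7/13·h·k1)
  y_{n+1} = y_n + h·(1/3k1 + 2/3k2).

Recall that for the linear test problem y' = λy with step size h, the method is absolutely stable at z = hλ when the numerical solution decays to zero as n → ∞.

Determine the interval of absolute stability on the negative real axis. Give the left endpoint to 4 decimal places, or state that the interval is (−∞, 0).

Test eqn y'=λy, z=hλ:
  k1=λy_n ⇒ h·k1=z·y_n;  k2=λ(1+7/13z)y_n ⇒ h·k2=z(1+7/13z)y_n
  y_{n+1}/y_n = 1 + 1/3z + 2/3z(1+7/13z) = 1 + z + 14/39z²
  ⇒ R(z) = 1 + z + 14/39z².

Solve |R(x)|<1 on ℝ⁻.
x=-1.43: |R|=0.3041
R=1: x+14/39x²=0 ⇒ x=−39/14=-2.7857; min R=1−1/(4·14/39)=0.3036>−1
Confirm numerically:
  x=-2.167: |R|=0.51870 <1
  x=-1.945: |R|=0.41301 <1
  x=-1.482: |R|=0.30642 <1
  x=-1.285: |R|=0.30775 <1
  x=-3.294: |R|=1.60103 >1
  x=-3.177: |R|=1.44625 >1
  x=-2.882: |R|=1.09961 >1
Stable set (-2.7857, 0).

z∈(-2.7857,0).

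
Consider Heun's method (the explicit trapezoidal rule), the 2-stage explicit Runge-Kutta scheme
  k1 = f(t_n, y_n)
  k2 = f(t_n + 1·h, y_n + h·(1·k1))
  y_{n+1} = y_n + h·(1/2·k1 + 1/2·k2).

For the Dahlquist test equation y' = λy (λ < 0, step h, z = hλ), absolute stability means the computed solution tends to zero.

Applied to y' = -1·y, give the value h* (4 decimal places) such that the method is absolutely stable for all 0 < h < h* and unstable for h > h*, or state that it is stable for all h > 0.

(-2.0000,0); λ=-1 ⇒ h* = 2.0000.

On y'=λy, z=hλ:
  order 2, 2-stage ⇒ R(z)=1+z+z^2/2
  (e.g. R(-0.74)=0.53380, |R|=0.53380)

Solve |R(x)|<1 on ℝ⁻.
x=-0.74: |R|=0.5338
|R(-1.99)|=0.9900 |R(-1.04)|=0.5008 |R(-0.82)|=0.5162
Bisect:
  x_lo=-2.8095 |R|=2.1371  x_hi=-0.1024 |R|=0.9029
  mid=-1.45593 |R|=0.60394 →hi
  mid=-2.13270 |R|=1.14151 →lo
  mid=-1.79432 |R|=0.81547 →hi
  mid=-1.96351 |R|=0.96418 →hi
  mid=-2.04811 |R|=1.04927 →lo
  mid=-2.00581 |R|=1.00583 →lo
  mid=-1.98466 |R|=0.98478 →hi
  mid=-1.99523 |R|=0.99525 →hi
  ...
  [-2.00003,-1.99986] ⇒ x*=-2.0000
So |R|<1 on (-2.0000, 0).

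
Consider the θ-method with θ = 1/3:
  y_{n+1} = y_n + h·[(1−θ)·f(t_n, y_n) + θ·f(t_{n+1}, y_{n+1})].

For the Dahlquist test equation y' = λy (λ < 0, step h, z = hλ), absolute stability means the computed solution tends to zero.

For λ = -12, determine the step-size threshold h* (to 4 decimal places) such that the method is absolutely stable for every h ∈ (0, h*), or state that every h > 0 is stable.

With y'=λy (z=hλ):
  y_{n+1} = y_n + z·[2/3·y_n + 1/3·y_{n+1}] ⇒ (1 − 1/3z)y_{n+1} = (1 + 2/3z)y_n
  so R(z) = (1 + 2/3z)/(1 − 1/3z).

Solve |R(x)|<1 on ℝ⁻.
x=-1.05: |R|=0.2222
R=−1: 1+2/3x = −1+1/3x ⇒ -1/3x=2 ⇒ x=2/(-1/3)=-6.0000
Confirm numerically:
  x=-4.649: |R|=0.82338 <1
  x=-2.945: |R|=0.48612 <1
  x=-2.822: |R|=0.45414 <1
  x=-2.554: |R|=0.37955 <1
  x=-6.502: |R|=1.05283 >1
  x=-6.359: |R|=1.03836 >1
So |R|<1 on (-6.0000, 0).

(-6.0000,0); λ=-12 ⇒ h* = (6)/12 = 0.5000.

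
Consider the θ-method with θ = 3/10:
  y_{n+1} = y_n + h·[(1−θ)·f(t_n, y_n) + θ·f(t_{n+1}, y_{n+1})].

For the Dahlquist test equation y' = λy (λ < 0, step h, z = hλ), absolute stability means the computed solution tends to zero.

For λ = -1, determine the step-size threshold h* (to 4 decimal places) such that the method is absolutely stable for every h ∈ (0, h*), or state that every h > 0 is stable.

Set f=λy, z=hλ:
  y_{n+1} = y_n + z·[7/10·y_n + 3/10·y_{n+1}] ⇒ (1 − 3/10z)y_{n+1} = (1 + 7/10z)y_n
  so R(z) = (1 + 7/10z)/(1 − 3/10z).

Solve |R(x)|<1 on ℝ⁻.
x=-1.66: |R|=0.1081
R=−1: 1+7/10x = −1+3/10x ⇒ -2/5x=2 ⇒ x=2/(-2/5)=-5.0000
Confirm numerically:
  x=-2.813: |R|=0.52557 <1
  x=-2.734: |R|=0.50203 <1
  x=-2.578: |R|=0.45370 <1
  x=-2.490: |R|=0.42530 <1
  x=-5.491: |R|=1.07419 >1
  x=-5.335: |R|=1.05153 >1
  x=-5.064: |R|=1.01016 >1
Interval (-5.0000, 0).

(-5.0000,0); λ=-1 ⇒ h* = (5)/1 = 5.0000.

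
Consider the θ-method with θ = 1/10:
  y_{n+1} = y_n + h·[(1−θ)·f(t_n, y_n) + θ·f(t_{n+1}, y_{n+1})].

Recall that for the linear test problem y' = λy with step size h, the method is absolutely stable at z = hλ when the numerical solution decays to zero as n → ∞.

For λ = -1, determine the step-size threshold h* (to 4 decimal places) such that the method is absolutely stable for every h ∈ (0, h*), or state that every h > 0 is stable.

With y'=λy (z=hλ):
  y_{n+1} = y_n + z·[9/10·y_n + 1/10·y_{n+1}] ⇒ (1 − 1/10z)y_{n+1} = (1 + 9/10z)y_n
  so R(z) = (1 + 9/10z)/(1 − 1/10z).

Solve |R(x)|<1 on ℝ⁻.
x=-1.29: |R|=0.1426
R=−1: 1+9/10x = −1+1/10x ⇒ -4/5x=2 ⇒ x=2/(-4/5)=-2.5000
Confirm numerically:
  x=-2.014: |R|=0.67638 <1
  x=-1.630: |R|=0.40155 <1
  x=-1.010: |R|=0.08265 <1
  x=-2.992: |R|=1.30296 >1
  x=-2.743: |R|=1.15255 >1
So |R|<1 on (-2.5000, 0).

(-2.5000,0); λ=-1 ⇒ h* = (5/2)/1 = 2.5000.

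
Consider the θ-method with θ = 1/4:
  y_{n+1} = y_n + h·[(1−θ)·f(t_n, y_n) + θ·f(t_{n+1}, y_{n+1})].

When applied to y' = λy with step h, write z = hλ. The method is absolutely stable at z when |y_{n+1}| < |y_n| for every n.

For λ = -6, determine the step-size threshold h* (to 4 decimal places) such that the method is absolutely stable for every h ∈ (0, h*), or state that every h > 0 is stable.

Test eqn y'=λy, z=hλ:
  y_{n+1} = y_n + z·[3/4·y_n + 1/4·y_{n+1}] ⇒ (1 − 1/4z)y_{n+1} = (1 + 3/4z)y_n
  so R(z) = (1 + 3/4z)/(1 − 1/4z).

Solve |R(x)|<1 on ℝ⁻.
x=-1.23: |R|=0.0593
R=−1: 1+3/4x = −1+1/4x ⇒ -1/2x=2 ⇒ x=2/(-1/2)=-4.0000
Confirm numerically:
  x=-3.690: |R|=0.91938 <1
  x=-3.418: |R|=0.84308 <1
  x=-3.292: |R|=0.80581 <1
  x=-2.183: |R|=0.41226 <1
  x=-4.425: |R|=1.10089 >1
  x=-4.246: |R|=1.05967 >1
  x=-4.029: |R|=1.00722 >1
Stable set (-4.0000, 0).

(-4.0000,0); λ=-6 ⇒ h* = (4)/6 = 0.6667.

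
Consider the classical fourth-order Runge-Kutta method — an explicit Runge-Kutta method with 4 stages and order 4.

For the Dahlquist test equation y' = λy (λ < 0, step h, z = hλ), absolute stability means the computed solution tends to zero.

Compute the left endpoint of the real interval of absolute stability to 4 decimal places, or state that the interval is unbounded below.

With y'=λy (z=hλ):
  order 4, 4-stage ⇒ R(z)=1+z+z^2/2+z^3/6+z^4/24
  (e.g. R(-0.74)=0.47876, |R|=0.47876)

Solve |R(x)|<1 on ℝ⁻.
x=-0.74: |R|=0.4788
|R(-2.47)|=0.6198 |R(-1.75)|=0.2788 |R(-0.56)|=0.5716
Bisect:
  x_lo=-3.1855 |R|=1.7913  x_hi=-0.3571 |R|=0.6998
  mid=-1.77130 |R|=0.28137 →hi
  mid=-2.47842 |R|=0.62768 →hi
  mid=-2.83197 |R|=1.07269 →lo
  mid=-2.65519 |R|=0.82093 →hi
  mid=-2.74358 |R|=0.93891 →hi
  mid=-2.78778 |R|=1.00375 →lo
  mid=-2.76568 |R|=0.97083 →hi
  mid=-2.77673 |R|=0.98716 →hi
  mid=-2.78225 |R|=0.99542 →hi
  ...
  [-2.78536,-2.78519] ⇒ x*=-2.7853
Interval (-2.7853, 0).

z* = -2.7853.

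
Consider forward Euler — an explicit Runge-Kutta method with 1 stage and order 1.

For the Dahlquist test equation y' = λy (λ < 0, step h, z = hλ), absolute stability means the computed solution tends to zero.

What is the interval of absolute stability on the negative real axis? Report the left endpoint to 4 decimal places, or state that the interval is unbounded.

z∈(-2.0000,0).

On y'=λy, z=hλ:
  order 1, 1-stage ⇒ R(z)=1+z
  (e.g. R(-1.51)=-0.51000, |R|=0.51000)

Find x<0 with |R(x)|<1.
x=-1.51: |R|=0.5100
|R(-1.8)|=0.8000 |R(-1.25)|=0.2500 |R(-1.19)|=0.1900
Bisect:
  x_lo=-2.6247 |R|=1.6247  x_hi=-0.2724 |R|=0.7276
  mid=-1.44855 |R|=0.44855 →hi
  mid=-2.03665 |R|=1.03665 →lo
  mid=-1.74260 |R|=0.74260 →hi
  mid=-1.88962 |R|=0.88962 →hi
  mid=-1.96313 |R|=0.96313 →hi
  mid=-1.99989 |R|=0.99989 →hi
  mid=-2.01827 |R|=1.01827 →lo
  ...
  [-2.00003,-1.99989] ⇒ x*=-2.0000
Stable set (-2.0000, 0).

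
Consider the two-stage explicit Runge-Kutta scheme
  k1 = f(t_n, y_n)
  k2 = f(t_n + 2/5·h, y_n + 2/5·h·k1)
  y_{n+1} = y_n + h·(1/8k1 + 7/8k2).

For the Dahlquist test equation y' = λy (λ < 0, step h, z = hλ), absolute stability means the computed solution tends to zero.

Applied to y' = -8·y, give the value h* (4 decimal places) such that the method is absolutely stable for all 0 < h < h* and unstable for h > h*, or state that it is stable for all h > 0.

(-2.8571,0); λ=-8 ⇒ h* = (20/7)/8 = 0.3571.

Set f=λy, z=hλ:
  k1=λy_n ⇒ h·k1=z·y_n;  k2=λ(1+2/5z)y_n ⇒ h·k2=z(1+2/5z)y_n
  y_{n+1}/y_n = 1 + 1/8z + 7/8z(1+2/5z) = 1 + z + 7/20z²
  so R(z) = 1 + z + 7/20z².

Solve |R(x)|<1 on ℝ⁻.
x=-1.23: |R|=0.2995
R=1: x+7/20x²=0 ⇒ x=−20/7=-2.8571; min R=1−1/(4·7/20)=0.2857>−1
Confirm numerically:
  x=-2.494: |R|=0.68301 <1
  x=-2.144: |R|=0.46486 <1
  x=-2.117: |R|=0.45159 <1
  x=-1.459: |R|=0.28604 <1
  x=-3.152: |R|=1.32529 >1
  x=-3.087: |R|=1.24835 >1
  x=-3.036: |R|=1.19005 >1
So |R|<1 on (-2.8571, 0).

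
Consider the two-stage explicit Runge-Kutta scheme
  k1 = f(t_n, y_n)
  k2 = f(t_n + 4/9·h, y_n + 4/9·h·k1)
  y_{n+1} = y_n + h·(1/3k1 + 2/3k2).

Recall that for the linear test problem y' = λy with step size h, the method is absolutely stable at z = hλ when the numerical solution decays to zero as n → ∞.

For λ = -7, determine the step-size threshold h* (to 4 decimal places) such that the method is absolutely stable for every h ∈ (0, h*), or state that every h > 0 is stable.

(-3.3750,0); λ=-7 ⇒ h* = (27/8)/7 = 0.4821.

Test eqn y'=λy, z=hλ:
  k1=λy_n ⇒ h·k1=z·y_n;  k2=λ(1+4/9z)y_n ⇒ h·k2=z(1+4/9z)y_n
  y_{n+1}/y_n = 1 + 1/3z + 2/3z(1+4/9z) = 1 + z + 8/27z²
  R(z) = 1 + z + 8/27z².

Find x<0 with |R(x)|<1.
x=-0.94: |R|=0.3218
R=1: x+8/27x²=0 ⇒ x=−27/8=-3.3750; min R=1−1/(4·8/27)=0.1562>−1
Confirm numerically:
  x=-3.299: |R|=0.92571 <1
  x=-3.117: |R|=0.76172 <1
  x=-2.320: |R|=0.27479 <1
  x=-2.210: |R|=0.23714 <1
  x=-3.820: |R|=1.50367 >1
  x=-3.789: |R|=1.46478 >1
  x=-3.423: |R|=1.04868 >1
Stable set (-3.3750, 0).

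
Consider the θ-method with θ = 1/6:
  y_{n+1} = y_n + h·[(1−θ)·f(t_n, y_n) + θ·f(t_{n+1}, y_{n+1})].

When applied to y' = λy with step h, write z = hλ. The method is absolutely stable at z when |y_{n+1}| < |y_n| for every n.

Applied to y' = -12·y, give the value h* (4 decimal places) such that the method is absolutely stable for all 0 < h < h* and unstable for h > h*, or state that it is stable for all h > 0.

(-3.0000,0); λ=-12 ⇒ h* = (3)/12 = 0.2500.

With y'=λy (z=hλ):
  y_{n+1} = y_n + z·[5/6·y_n + 1/6·y_{n+1}] ⇒ (1 − 1/6z)y_{n+1} = (1 + 5/6z)y_n
  R(z) = (1 + 5/6z)/(1 − 1/6z).

Need |R(x)|<1, x<0.
x=-1.19: |R|=0.0070
R=−1: 1+5/6x = −1+1/6x ⇒ -2/3x=2 ⇒ x=2/(-2/3)=-3.0000
Confirm numerically:
  x=-2.932: |R|=0.96955 <1
  x=-2.809: |R|=0.91327 <1
  x=-2.027: |R|=0.51514 <1
  x=-1.645: |R|=0.29104 <1
  x=-3.569: |R|=1.23785 >1
  x=-3.221: |R|=1.09587 >1
Interval (-3.0000, 0).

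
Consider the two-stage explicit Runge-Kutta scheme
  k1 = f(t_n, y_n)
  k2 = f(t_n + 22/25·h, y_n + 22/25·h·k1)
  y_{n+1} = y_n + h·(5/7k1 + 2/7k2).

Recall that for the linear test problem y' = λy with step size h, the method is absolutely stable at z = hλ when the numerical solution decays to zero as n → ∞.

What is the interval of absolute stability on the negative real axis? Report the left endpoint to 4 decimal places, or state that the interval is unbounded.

(-3.9773, 0).

With y'=λy (z=hλ):
  k1=λy_n ⇒ h·k1=z·y_n;  k2=λ(1+22/25z)y_n ⇒ h·k2=z(1+22/25z)y_n
  y_{n+1}/y_n = 1 + 5/7z + 2/7z(1+22/25z) = 1 + z + 44/175z²
  Hence R(z) = 1 + z + 44/175z².

Need |R(x)|<1, x<0.
x=-0.74: |R|=0.3977
R=1: x+44/175x²=0 ⇒ x=−175/44=-3.9773; min R=1−1/(4·44/175)=0.0057>−1
Confirm numerically:
  x=-3.932: |R|=0.95524 <1
  x=-2.590: |R|=0.09661 <1
  x=-1.999: |R|=0.00571 <1
  x=-4.147: |R|=1.17697 >1
  x=-4.071: |R|=1.09594 >1
So |R|<1 on (-3.9773, 0).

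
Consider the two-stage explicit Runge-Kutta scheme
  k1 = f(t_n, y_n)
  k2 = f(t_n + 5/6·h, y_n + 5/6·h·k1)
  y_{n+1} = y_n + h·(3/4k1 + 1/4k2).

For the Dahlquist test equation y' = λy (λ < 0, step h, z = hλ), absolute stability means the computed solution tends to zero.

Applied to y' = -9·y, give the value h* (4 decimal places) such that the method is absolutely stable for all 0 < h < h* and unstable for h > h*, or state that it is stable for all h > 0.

On y'=λy, z=hλ:
  k1=λy_n ⇒ h·k1=z·y_n;  k2=λ(1+5/6z)y_n ⇒ h·k2=z(1+5/6z)y_n
  y_{n+1}/y_n = 1 + 3/4z + 1/4z(1+5/6z) = 1 + z + 5/24z²
  Hence R(z) = 1 + z + 5/24z².

Find x<0 with |R(x)|<1.
x=-0.98: |R|=0.2201
R=1: x+5/24x²=0 ⇒ x=−24/5=-4.8000; min R=1−1/(4·5/24)=-0.2000>−1
Confirm numerically:
  x=-4.279: |R|=0.53555 <1
  x=-3.930: |R|=0.28769 <1
  x=-3.781: |R|=0.19733 <1
  x=-3.065: |R|=0.10787 <1
  x=-5.386: |R|=1.65754 >1
  x=-5.369: |R|=1.63645 >1
  x=-5.057: |R|=1.27076 >1
Stable set (-4.8000, 0).

(-4.8000,0); λ=-9 ⇒ h* = (24/5)/9 = 0.5333.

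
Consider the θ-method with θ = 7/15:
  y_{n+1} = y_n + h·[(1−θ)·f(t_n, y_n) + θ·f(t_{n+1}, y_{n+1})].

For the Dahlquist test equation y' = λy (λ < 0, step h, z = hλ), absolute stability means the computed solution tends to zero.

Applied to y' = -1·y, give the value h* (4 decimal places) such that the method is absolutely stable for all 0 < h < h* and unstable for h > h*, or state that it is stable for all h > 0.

Test eqn y'=λy, z=hλ:
  y_{n+1} = y_n + z·[8/15·y_n + 7/15·y_{n+1}] ⇒ (1 − 7/15z)y_{n+1} = (1 + 8/15z)y_n
  Hence R(z) = (1 + 8/15z)/(1 − 7/15z).

Solve |R(x)|<1 on ℝ⁻.
x=-1: |R|=0.3182
R=−1: 1+8/15x = −1+7/15x ⇒ -1/15x=2 ⇒ x=2/(-1/15)=-30.0000
Confirm numerically:
  x=-29.151: |R|=0.99612 <1
  x=-28.390: |R|=0.99247 <1
  x=-27.097: |R|=0.98582 <1
  x=-30.426: |R|=1.00187 >1
  x=-30.068: |R|=1.00030 >1
Interval (-30.0000, 0).

(-30.0000,0); λ=-1 ⇒ h* = (30)/1 = 30.0000.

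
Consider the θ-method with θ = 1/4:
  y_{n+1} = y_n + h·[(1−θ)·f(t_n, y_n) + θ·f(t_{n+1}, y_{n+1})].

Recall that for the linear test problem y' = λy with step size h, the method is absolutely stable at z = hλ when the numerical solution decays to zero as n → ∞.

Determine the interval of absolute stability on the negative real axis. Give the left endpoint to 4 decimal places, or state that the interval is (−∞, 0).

z∈(-4.0000,0).

With y'=λy (z=hλ):
  y_{n+1} = y_n + z·[3/4·y_n + 1/4·y_{n+1}] ⇒ (1 − 1/4z)y_{n+1} = (1 + 3/4z)y_n
  so R(z) = (1 + 3/4z)/(1 − 1/4z).

Need |R(x)|<1, x<0.
x=-1.15: |R|=0.1068
R=−1: 1+3/4x = −1+1/4x ⇒ -1/2x=2 ⇒ x=2/(-1/2)=-4.0000
Confirm numerically:
  x=-2.319: |R|=0.46795 <1
  x=-1.873: |R|=0.27567 <1
  x=-1.819: |R|=0.25039 <1
  x=-4.525: |R|=1.12317 >1
  x=-4.475: |R|=1.11209 >1
Stable set (-4.0000, 0).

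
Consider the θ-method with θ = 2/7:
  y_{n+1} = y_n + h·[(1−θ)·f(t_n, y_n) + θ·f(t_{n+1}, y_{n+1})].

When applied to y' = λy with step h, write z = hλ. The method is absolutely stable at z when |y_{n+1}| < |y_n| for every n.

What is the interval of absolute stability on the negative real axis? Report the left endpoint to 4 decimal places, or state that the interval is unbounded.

Test eqn y'=λy, z=hλ:
  y_{n+1} = y_n + z·[5/7·y_n + 2/7·y_{n+1}] ⇒ (1 − 2/7z)y_{n+1} = (1 + 5/7z)y_n
  R(z) = (1 + 5/7z)/(1 − 2/7z).

Solve |R(x)|<1 on ℝ⁻.
x=-1.76: |R|=0.1711
R=−1: 1+5/7x = −1+2/7x ⇒ -3/7x=2 ⇒ x=2/(-3/7)=-4.6667
Confirm numerically:
  x=-3.897: |R|=0.84392 <1
  x=-3.838: |R|=0.83061 <1
  x=-3.672: |R|=0.79197 <1
  x=-2.112: |R|=0.31718 <1
  x=-5.055: |R|=1.06809 >1
  x=-4.863: |R|=1.03521 >1
So |R|<1 on (-4.6667, 0).

(-4.6667, 0).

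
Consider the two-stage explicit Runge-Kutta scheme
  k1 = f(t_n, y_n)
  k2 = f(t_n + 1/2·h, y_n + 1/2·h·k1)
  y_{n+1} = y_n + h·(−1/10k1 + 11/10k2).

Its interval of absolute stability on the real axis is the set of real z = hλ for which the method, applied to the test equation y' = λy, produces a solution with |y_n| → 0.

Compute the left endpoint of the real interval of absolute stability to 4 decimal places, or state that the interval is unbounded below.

Set f=λy, z=hλ:
  k1=λy_n ⇒ h·k1=z·y_n;  k2=λ(1+1/2z)y_n ⇒ h·k2=z(1+1/2z)y_n
  y_{n+1}/y_n = 1 − 1/10z + 11/10z(1+1/2z) = 1 + z + 11/20z²
  ⇒ R(z) = 1 + z + 11/20z².

Need |R(x)|<1, x<0.
x=-0.93: |R|=0.5457
R=1: x+11/20x²=0 ⇒ x=−20/11=-1.8182; min R=1−1/(4·11/20)=0.5455>−1
Confirm numerically:
  x=-1.713: |R|=0.90090 <1
  x=-1.636: |R|=0.83607 <1
  x=-1.519: |R|=0.75005 <1
  x=-2.006: |R|=1.20722 >1
  x=-1.934: |R|=1.12320 >1
  x=-1.927: |R|=1.11533 >1
Stable set (-1.8182, 0).

z* = -1.8182.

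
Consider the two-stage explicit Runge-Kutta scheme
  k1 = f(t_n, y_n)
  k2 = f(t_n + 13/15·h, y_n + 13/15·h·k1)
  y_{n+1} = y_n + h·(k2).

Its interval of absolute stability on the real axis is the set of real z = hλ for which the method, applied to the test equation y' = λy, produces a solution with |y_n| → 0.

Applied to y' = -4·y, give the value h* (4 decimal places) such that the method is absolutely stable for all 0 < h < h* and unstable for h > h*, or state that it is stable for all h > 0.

(-1.1538,0); λ=-4 ⇒ h* = (15/13)/4 = 0.2885.

Set f=λy, z=hλ:
  k1=λy_n ⇒ h·k1=z·y_n;  k2=λ(1+13/15z)y_n ⇒ h·k2=z(1+13/15z)y_n
  y_{n+1}/y_n = 1 + z(1+13/15z) = 1 + z + 13/15z²
  ⇒ R(z) = 1 + z + 13/15z².

Boundary: |R(x)|=1, x<0.
x=-1.23: |R|=1.0812
R=1: x+13/15x²=0 ⇒ x=−15/13=-1.1538; min R=1−1/(4·13/15)=0.7115>−1
Confirm numerically:
  x=-1.088: |R|=0.93791 <1
  x=-0.934: |R|=0.82204 <1
  x=-0.580: |R|=0.71155 <1
  x=-1.592: |R|=1.60454 >1
  x=-1.456: |R|=1.38128 >1
  x=-1.369: |R|=1.25527 >1
Stable set (-1.1538, 0).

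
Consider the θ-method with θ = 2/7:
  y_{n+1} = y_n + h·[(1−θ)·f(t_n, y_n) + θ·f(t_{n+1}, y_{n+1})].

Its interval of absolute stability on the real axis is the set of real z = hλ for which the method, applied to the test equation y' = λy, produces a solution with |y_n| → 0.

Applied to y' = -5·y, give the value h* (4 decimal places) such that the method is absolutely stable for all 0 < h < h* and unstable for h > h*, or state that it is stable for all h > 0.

On y'=λy, z=hλ:
  y_{n+1} = y_n + z·[5/7·y_n + 2/7·y_{n+1}] ⇒ (1 − 2/7z)y_{n+1} = (1 + 5/7z)y_n
  so R(z) = (1 + 5/7z)/(1 − 2/7z).

Need |R(x)|<1, x<0.
x=-0.88: |R|=0.2968
R=−1: 1+5/7x = −1+2/7x ⇒ -3/7x=2 ⇒ x=2/(-3/7)=-4.6667
Confirm numerically:
  x=-3.734: |R|=0.80661 <1
  x=-3.661: |R|=0.78935 <1
  x=-2.328: |R|=0.39808 <1
  x=-2.280: |R|=0.38062 <1
  x=-5.239: |R|=1.09824 >1
  x=-5.140: |R|=1.08218 >1
  x=-4.877: |R|=1.03766 >1
Interval (-4.6667, 0).

(-4.6667,0); λ=-5 ⇒ h* = (14/3)/5 = 0.9333.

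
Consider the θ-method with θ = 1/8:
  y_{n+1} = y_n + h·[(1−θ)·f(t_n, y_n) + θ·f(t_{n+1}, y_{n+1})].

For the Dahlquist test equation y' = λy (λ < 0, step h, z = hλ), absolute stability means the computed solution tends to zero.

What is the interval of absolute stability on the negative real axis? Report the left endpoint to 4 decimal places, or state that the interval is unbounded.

With y'=λy (z=hλ):
  y_{n+1} = y_n + z·[7/8·y_n + 1/8·y_{n+1}] ⇒ (1 − 1/8z)y_{n+1} = (1 + 7/8z)y_n
  Hence R(z) = (1 + 7/8z)/(1 − 1/8z).

Solve |R(x)|<1 on ℝ⁻.
x=-0.77: |R|=0.2976
R=−1: 1+7/8x = −1+1/8x ⇒ -3/4x=2 ⇒ x=2/(-3/4)=-2.6667
Confirm numerically:
  x=-2.211: |R|=0.73225 <1
  x=-1.897: |R|=0.53339 <1
  x=-1.463: |R|=0.23682 <1
  x=-3.199: |R|=1.28520 >1
  x=-2.949: |R|=1.15472 >1
Interval (-2.6667, 0).

(-2.6667, 0).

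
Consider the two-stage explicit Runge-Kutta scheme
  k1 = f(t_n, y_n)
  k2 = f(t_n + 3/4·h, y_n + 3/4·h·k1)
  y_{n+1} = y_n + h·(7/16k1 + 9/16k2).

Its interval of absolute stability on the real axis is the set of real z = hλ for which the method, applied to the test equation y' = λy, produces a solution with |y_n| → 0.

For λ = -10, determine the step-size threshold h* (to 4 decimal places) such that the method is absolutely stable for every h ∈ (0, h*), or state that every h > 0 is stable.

(-2.3704,0); λ=-10 ⇒ h* = (64/27)/10 = 0.2370.

With y'=λy (z=hλ):
  k1=λy_n ⇒ h·k1=z·y_n;  k2=λ(1+3/4z)y_n ⇒ h·k2=z(1+3/4z)y_n
  y_{n+1}/y_n = 1 + 7/16z + 9/16z(1+3/4z) = 1 + z + 27/64z²
  Hence R(z) = 1 + z + 27/64z².

Need |R(x)|<1, x<0.
x=-0.4: |R|=0.6675
R=1: x+27/64x²=0 ⇒ x=−64/27=-2.3704; min R=1−1/(4·27/64)=0.4074>−1
Confirm numerically:
  x=-2.329: |R|=0.95935 <1
  x=-1.571: |R|=0.47020 <1
  x=-1.229: |R|=0.40822 <1
  x=-1.109: |R|=0.40986 <1
  x=-2.954: |R|=1.72733 >1
  x=-2.952: |R|=1.72435 >1
Interval (-2.3704, 0).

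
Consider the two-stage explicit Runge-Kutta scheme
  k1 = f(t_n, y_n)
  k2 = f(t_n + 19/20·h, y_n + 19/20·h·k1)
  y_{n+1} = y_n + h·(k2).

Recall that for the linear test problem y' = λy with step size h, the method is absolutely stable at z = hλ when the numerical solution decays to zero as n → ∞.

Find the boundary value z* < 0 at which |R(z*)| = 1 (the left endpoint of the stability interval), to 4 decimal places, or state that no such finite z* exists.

z* = -1.0526.

Set f=λy, z=hλ:
  k1=λy_n ⇒ h·k1=z·y_n;  k2=λ(1+19/20z)y_n ⇒ h·k2=z(1+19/20z)y_n
  y_{n+1}/y_n = 1 + z(1+19/20z) = 1 + z + 19/20z²
  Hence R(z) = 1 + z + 19/20z².

Boundary: |R(x)|=1, x<0.
x=-1.13: |R|=1.0831
R=1: x+19/20x²=0 ⇒ x=−20/19=-1.0526; min R=1−1/(4·19/20)=0.7368>−1
Confirm numerically:
  x=-0.988: |R|=0.93934 <1
  x=-0.786: |R|=0.80091 <1
  x=-0.678: |R|=0.75870 <1
  x=-0.608: |R|=0.74318 <1
  x=-1.562: |R|=1.75585 >1
  x=-1.139: |R|=1.09345 >1
So |R|<1 on (-1.0526, 0).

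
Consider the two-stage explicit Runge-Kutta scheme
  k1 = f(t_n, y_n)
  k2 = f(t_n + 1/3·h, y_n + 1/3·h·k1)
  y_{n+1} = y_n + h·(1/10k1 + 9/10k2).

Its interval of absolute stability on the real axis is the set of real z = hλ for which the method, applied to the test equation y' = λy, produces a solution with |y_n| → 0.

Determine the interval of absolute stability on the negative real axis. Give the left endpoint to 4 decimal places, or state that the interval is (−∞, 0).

Test eqn y'=λy, z=hλ:
  k1=λy_n ⇒ h·k1=z·y_n;  k2=λ(1+1/3z)y_n ⇒ h·k2=z(1+1/3z)y_n
  y_{n+1}/y_n = 1 + 1/10z + 9/10z(1+1/3z) = 1 + z + 3/10z²
  Hence R(z) = 1 + z + 3/10z².

Find x<0 with |R(x)|<1.
x=-1.71: |R|=0.1672
R=1: x+3/10x²=0 ⇒ x=−10/3=-3.3333; min R=1−1/(4·3/10)=0.1667>−1
Confirm numerically:
  x=-3.148: |R|=0.82497 <1
  x=-2.916: |R|=0.63492 <1
  x=-2.461: |R|=0.35596 <1
  x=-1.738: |R|=0.16819 <1
  x=-3.871: |R|=1.62439 >1
  x=-3.511: |R|=1.18714 >1
So |R|<1 on (-3.3333, 0).

(-3.3333, 0).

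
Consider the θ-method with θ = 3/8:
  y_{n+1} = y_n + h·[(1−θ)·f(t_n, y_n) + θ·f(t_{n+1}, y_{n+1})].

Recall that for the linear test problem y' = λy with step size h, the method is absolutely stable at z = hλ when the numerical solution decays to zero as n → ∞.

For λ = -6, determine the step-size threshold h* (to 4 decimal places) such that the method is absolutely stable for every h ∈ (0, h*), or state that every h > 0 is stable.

With y'=λy (z=hλ):
  y_{n+1} = y_n + z·[5/8·y_n + 3/8·y_{n+1}] ⇒ (1 − 3/8z)y_{n+1} = (1 + 5/8z)y_n
  so R(z) = (1 + 5/8z)/(1 − 3/8z).

Need |R(x)|<1, x<0.
x=-1.14: |R|=0.2014
R=−1: 1+5/8x = −1+3/8x ⇒ -1/4x=2 ⇒ x=2/(-1/4)=-8.0000
Confirm numerically:
  x=-6.121: |R|=0.85745 <1
  x=-4.270: |R|=0.64152 <1
  x=-3.996: |R|=0.59936 <1
  x=-3.320: |R|=0.47884 <1
  x=-8.573: |R|=1.03399 >1
  x=-8.307: |R|=1.01865 >1
So |R|<1 on (-8.0000, 0).

(-8.0000,0); λ=-6 ⇒ h* = (8)/6 = 1.3333.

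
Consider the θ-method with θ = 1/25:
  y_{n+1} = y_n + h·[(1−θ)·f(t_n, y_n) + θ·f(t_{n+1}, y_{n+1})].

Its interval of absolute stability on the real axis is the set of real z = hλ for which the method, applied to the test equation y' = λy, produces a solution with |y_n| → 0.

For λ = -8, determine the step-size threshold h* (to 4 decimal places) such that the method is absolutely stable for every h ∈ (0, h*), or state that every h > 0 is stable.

(-2.1739,0); λ=-8 ⇒ h* = (50/23)/8 = 0.2717.

On y'=λy, z=hλ:
  y_{n+1} = y_n + z·[24/25·y_n + 1/25·y_{n+1}] ⇒ (1 − 1/25z)y_{n+1} = (1 + 24/25z)y_n
  so R(z) = (1 + 24/25z)/(1 − 1/25z).

Boundary: |R(x)|=1, x<0.
x=-0.59: |R|=0.4236
R=−1: 1+24/25x = −1+1/25x ⇒ -23/25x=2 ⇒ x=2/(-23/25)=-2.1739
Confirm numerically:
  x=-1.798: |R|=0.67736 <1
  x=-1.598: |R|=0.50199 <1
  x=-0.977: |R|=0.05975 <1
  x=-2.509: |R|=1.28016 >1
  x=-2.275: |R|=1.08524 >1
So |R|<1 on (-2.1739, 0).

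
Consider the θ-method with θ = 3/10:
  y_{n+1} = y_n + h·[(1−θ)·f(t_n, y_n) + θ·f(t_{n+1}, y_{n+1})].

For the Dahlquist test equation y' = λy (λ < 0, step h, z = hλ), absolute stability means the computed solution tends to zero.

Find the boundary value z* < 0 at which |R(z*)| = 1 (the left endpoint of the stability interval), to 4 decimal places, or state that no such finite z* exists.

On y'=λy, z=hλ:
  y_{n+1} = y_n + z·[7/10·y_n + 3/10·y_{n+1}] ⇒ (1 − 3/10z)y_{n+1} = (1 + 7/10z)y_n
  so R(z) = (1 + 7/10z)/(1 − 3/10z).

Solve |R(x)|<1 on ℝ⁻.
x=-1.39: |R|=0.0191
R=−1: 1+7/10x = −1+3/10x ⇒ -2/5x=2 ⇒ x=2/(-2/5)=-5.0000
Confirm numerically:
  x=-4.252: |R|=0.86852 <1
  x=-2.374: |R|=0.38652 <1
  x=-2.297: |R|=0.35990 <1
  x=-5.307: |R|=1.04737 >1
  x=-5.256: |R|=1.03974 >1
  x=-5.051: |R|=1.00811 >1
Interval (-5.0000, 0).

z* = -5.0000.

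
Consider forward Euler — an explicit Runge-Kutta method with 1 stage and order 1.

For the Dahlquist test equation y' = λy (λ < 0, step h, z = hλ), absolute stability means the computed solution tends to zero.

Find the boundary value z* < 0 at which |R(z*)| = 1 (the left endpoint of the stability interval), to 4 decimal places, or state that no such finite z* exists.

left endpoint -2.0000.

On y'=λy, z=hλ:
  order 1, 1-stage ⇒ R(z)=1+z
  (e.g. R(-1.06)=-0.06000, |R|=0.06000)

Find x<0 with |R(x)|<1.
x=-1.06: |R|=0.0600
|R(-1.91)|=0.9100 |R(-1.04)|=0.0400 |R(-0.95)|=0.0500
Bisect:
  x_lo=-2.3915 |R|=1.3915  x_hi=-0.1216 |R|=0.8784
  mid=-1.25659 |R|=0.25659 →hi
  mid=-1.82407 |R|=0.82407 →hi
  mid=-2.10780 |R|=1.10780 →lo
  mid=-1.96594 |R|=0.96594 →hi
  mid=-2.03687 |R|=1.03687 →lo
  mid=-2.00140 |R|=1.00140 →lo
  mid=-1.98367 |R|=0.98367 →hi
  ...
  [-2.00002,-1.99988] ⇒ x*=-2.0000
Stable set (-2.0000, 0).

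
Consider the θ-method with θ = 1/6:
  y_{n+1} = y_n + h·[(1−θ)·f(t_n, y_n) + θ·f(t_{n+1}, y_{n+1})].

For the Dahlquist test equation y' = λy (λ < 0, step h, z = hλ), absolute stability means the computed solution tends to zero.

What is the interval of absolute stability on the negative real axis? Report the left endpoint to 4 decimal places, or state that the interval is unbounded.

Set f=λy, z=hλ:
  y_{n+1} = y_n + z·[5/6·y_n + 1/6·y_{n+1}] ⇒ (1 − 1/6z)y_{n+1} = (1 + 5/6z)y_n
  ⇒ R(z) = (1 + 5/6z)/(1 − 1/6z).

Boundary: |R(x)|=1, x<0.
x=-1.44: |R|=0.1613
R=−1: 1+5/6x = −1+1/6x ⇒ -2/3x=2 ⇒ x=2/(-2/3)=-3.0000
Confirm numerically:
  x=-2.770: |R|=0.89510 <1
  x=-2.609: |R|=0.81833 <1
  x=-2.250: |R|=0.63636 <1
  x=-1.423: |R|=0.15021 <1
  x=-3.271: |R|=1.11692 >1
  x=-3.220: |R|=1.09544 >1
So |R|<1 on (-3.0000, 0).

z∈(-3.0000,0).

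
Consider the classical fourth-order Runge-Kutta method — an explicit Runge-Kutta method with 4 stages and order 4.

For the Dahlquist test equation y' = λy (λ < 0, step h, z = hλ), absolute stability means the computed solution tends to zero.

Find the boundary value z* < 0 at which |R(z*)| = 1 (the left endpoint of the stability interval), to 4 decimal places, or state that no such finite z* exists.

left endpoint -2.7853.

Test eqn y'=λy, z=hλ:
  order 4, 4-stage ⇒ R(z)=1+z+z^2/2+z^3/6+z^4/24
  (e.g. R(-1.11)=0.34136, |R|=0.34136)

Boundary: |R(x)|=1, x<0.
x=-1.11: |R|=0.3414
|R(-2.33)|=0.5043 |R(-0.69)|=0.5027 |R(-0.57)|=0.5660
Bisect:
  x_lo=-3.6390 |R|=3.2574  x_hi=-0.1037 |R|=0.9015
  mid=-1.87134 |R|=0.29838 →hi
  mid=-2.75518 |R|=0.95553 →hi
  mid=-3.19709 |R|=1.82036 →lo
  mid=-2.97613 |R|=1.32798 →lo
  mid=-2.86565 |R|=1.12808 →lo
  mid=-2.81041 |R|=1.03854 →lo
  mid=-2.78279 |R|=0.99624 →hi
  mid=-2.79660 |R|=1.01719 →lo
  ...
  [-2.78538,-2.78517] ⇒ x*=-2.7853
Stable set (-2.7853, 0).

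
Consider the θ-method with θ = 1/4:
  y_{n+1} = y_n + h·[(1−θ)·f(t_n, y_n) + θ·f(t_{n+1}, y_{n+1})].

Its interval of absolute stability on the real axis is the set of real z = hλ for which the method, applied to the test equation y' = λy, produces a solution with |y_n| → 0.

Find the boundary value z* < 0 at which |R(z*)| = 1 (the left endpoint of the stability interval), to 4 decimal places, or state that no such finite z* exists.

left endpoint -4.0000.

On y'=λy, z=hλ:
  y_{n+1} = y_n + z·[3/4·y_n + 1/4·y_{n+1}] ⇒ (1 − 1/4z)y_{n+1} = (1 + 3/4z)y_n
  Hence R(z) = (1 + 3/4z)/(1 − 1/4z).

Boundary: |R(x)|=1, x<0.
x=-1.78: |R|=0.2318
R=−1: 1+3/4x = −1+1/4x ⇒ -1/2x=2 ⇒ x=2/(-1/2)=-4.0000
Confirm numerically:
  x=-3.410: |R|=0.84076 <1
  x=-2.736: |R|=0.62470 <1
  x=-2.298: |R|=0.45951 <1
  x=-4.341: |R|=1.08176 >1
  x=-4.075: |R|=1.01858 >1
So |R|<1 on (-4.0000, 0).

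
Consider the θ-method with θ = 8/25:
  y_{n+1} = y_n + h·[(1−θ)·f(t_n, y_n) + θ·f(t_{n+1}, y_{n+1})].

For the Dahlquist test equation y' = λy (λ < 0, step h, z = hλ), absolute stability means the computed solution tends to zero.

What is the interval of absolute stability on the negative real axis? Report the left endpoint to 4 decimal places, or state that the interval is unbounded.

On y'=λy, z=hλ:
  y_{n+1} = y_n + z·[17/25·y_n + 8/25·y_{n+1}] ⇒ (1 − 8/25z)y_{n+1} = (1 + 17/25z)y_n
  ⇒ R(z) = (1 + 17/25z)/(1 − 8/25z).

Solve |R(x)|<1 on ℝ⁻.
x=-0.79: |R|=0.3694
R=−1: 1+17/25x = −1+8/25x ⇒ -9/25x=2 ⇒ x=2/(-9/25)=-5.5556
Confirm numerically:
  x=-4.625: |R|=0.86492 <1
  x=-3.327: |R|=0.61142 <1
  x=-2.778: |R|=0.47065 <1
  x=-6.010: |R|=1.05597 >1
  x=-6.008: |R|=1.05573 >1
  x=-5.622: |R|=1.00855 >1
Stable set (-5.5556, 0).

(-5.5556, 0).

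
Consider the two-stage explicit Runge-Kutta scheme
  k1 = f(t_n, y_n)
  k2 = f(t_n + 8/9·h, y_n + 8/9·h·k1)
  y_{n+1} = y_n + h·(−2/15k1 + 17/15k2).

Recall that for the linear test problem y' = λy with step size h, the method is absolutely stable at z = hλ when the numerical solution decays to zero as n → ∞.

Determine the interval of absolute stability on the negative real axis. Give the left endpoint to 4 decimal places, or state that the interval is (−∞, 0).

z∈(-0.9926,0).

On y'=λy, z=hλ:
  k1=λy_n ⇒ h·k1=z·y_n;  k2=λ(1+8/9z)y_n ⇒ h·k2=z(1+8/9z)y_n
  y_{n+1}/y_n = 1 − 2/15z + 17/15z(1+8/9z) = 1 + z + 136/135z²
  Hence R(z) = 1 + z + 136/135z².

Need |R(x)|<1, x<0.
x=-0.72: |R|=0.8022
R=1: x+136/135x²=0 ⇒ x=−135/136=-0.9926; min R=1−1/(4·136/135)=0.7518>−1
Confirm numerically:
  x=-0.830: |R|=0.86400 <1
  x=-0.644: |R|=0.77381 <1
  x=-0.510: |R|=0.75203 <1
  x=-1.300: |R|=1.40252 >1
  x=-1.073: |R|=1.08686 >1
So |R|<1 on (-0.9926, 0).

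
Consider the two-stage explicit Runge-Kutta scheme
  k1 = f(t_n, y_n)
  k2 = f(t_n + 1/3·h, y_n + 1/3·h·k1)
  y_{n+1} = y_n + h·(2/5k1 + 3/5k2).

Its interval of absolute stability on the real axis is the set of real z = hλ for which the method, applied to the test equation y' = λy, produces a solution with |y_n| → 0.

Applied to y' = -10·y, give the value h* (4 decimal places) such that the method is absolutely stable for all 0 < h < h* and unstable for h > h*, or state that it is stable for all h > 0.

(-5.0000,0); λ=-10 ⇒ h* = (5)/10 = 0.5000.

Test eqn y'=λy, z=hλ:
  k1=λy_n ⇒ h·k1=z·y_n;  k2=λ(1+1/3z)y_n ⇒ h·k2=z(1+1/3z)y_n
  y_{n+1}/y_n = 1 + 2/5z + 3/5z(1+1/3z) = 1 + z + 1/5z²
  ⇒ R(z) = 1 + z + 1/5z².

Solve |R(x)|<1 on ℝ⁻.
x=-0.74: |R|=0.3695
R=1: x+1/5x²=0 ⇒ x=−5=-5.0000; min R=1−1/(4·1/5)=-0.2500>−1
Confirm numerically:
  x=-4.440: |R|=0.50272 <1
  x=-4.379: |R|=0.45613 <1
  x=-2.967: |R|=0.20638 <1
  x=-2.035: |R|=0.20676 <1
  x=-5.107: |R|=1.10929 >1
  x=-5.087: |R|=1.08851 >1
Stable set (-5.0000, 0).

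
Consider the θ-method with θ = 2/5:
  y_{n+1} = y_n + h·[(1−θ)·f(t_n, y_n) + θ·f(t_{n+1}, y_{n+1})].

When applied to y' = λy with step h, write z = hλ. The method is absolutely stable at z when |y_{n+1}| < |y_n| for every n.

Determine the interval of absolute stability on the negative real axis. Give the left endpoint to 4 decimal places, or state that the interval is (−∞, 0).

z∈(-10.0000,0).

Set f=λy, z=hλ:
  y_{n+1} = y_n + z·[3/5·y_n + 2/5·y_{n+1}] ⇒ (1 − 2/5z)y_{n+1} = (1 + 3/5z)y_n
  R(z) = (1 + 3/5z)/(1 − 2/5z).

Find x<0 with |R(x)|<1.
x=-0.92: |R|=0.3275
R=−1: 1+3/5x = −1+2/5x ⇒ -1/5x=2 ⇒ x=2/(-1/5)=-10.0000
Confirm numerically:
  x=-8.843: |R|=0.94900 <1
  x=-7.853: |R|=0.89631 <1
  x=-4.924: |R|=0.65814 <1
  x=-4.407: |R|=0.59512 <1
  x=-10.395: |R|=1.01532 >1
  x=-10.263: |R|=1.01030 >1
  x=-10.163: |R|=1.00644 >1
Stable set (-10.0000, 0).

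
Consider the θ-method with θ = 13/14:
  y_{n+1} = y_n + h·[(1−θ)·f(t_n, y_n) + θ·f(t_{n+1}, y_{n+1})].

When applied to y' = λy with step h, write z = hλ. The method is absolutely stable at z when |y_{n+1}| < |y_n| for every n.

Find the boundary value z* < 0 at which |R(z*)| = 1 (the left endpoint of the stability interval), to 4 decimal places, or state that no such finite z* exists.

unbounded; (−∞, 0).

On y'=λy, z=hλ:
  y_{n+1} = y_n + z·[1/14·y_n + 13/14·y_{n+1}] ⇒ (1 − 13/14z)y_{n+1} = (1 + 1/14z)y_n
  Hence R(z) = (1 + 1/14z)/(1 − 13/14z).

Boundary: |R(x)|=1, x<0.
x=-1.04: |R|=0.4709
x=-2: |R|=0.3000
x=-10: |R|=0.0278
x=-100: |R|=0.0654
θ=13/14≥1/2 ⇒ |1+1/14x|<|1−13/14x| ∀x<0 ⇒ stable on all of ℝ⁻.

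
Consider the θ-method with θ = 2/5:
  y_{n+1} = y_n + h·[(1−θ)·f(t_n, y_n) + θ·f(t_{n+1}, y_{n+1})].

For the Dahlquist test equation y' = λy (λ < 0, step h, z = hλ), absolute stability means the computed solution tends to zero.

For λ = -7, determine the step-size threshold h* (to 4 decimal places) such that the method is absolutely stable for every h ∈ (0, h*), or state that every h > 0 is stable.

With y'=λy (z=hλ):
  y_{n+1} = y_n + z·[3/5·y_n + 2/5·y_{n+1}] ⇒ (1 − 2/5z)y_{n+1} = (1 + 3/5z)y_n
  ⇒ R(z) = (1 + 3/5z)/(1 − 2/5z).

Find x<0 with |R(x)|<1.
x=-1.06: |R|=0.2556
R=−1: 1+3/5x = −1+2/5x ⇒ -1/5x=2 ⇒ x=2/(-1/5)=-10.0000
Confirm numerically:
  x=-9.861: |R|=0.99438 <1
  x=-7.336: |R|=0.86458 <1
  x=-4.356: |R|=0.58839 <1
  x=-4.231: |R|=0.57146 <1
  x=-10.544: |R|=1.02085 >1
  x=-10.202: |R|=1.00795 >1
So |R|<1 on (-10.0000, 0).

(-10.0000,0); λ=-7 ⇒ h* = (10)/7 = 1.4286.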